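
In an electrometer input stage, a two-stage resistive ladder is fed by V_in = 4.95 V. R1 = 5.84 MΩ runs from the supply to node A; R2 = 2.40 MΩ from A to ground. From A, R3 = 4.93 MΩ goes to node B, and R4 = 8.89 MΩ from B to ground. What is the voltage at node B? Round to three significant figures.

V_B ≈ 0.826 V

Node A sees R2 in parallel with the series input of stage 2, R3 + R4 = 13.82 MΩ.
R2 ‖ (R3+R4) = 2.045 MΩ.
V_A = 4.95 × 2.045/(5.84 + 2.045) = 1.284 V.
Stage 2 is unloaded, so V_B = V_A · R4/(R3+R4) = 1.284 × 8.89/13.82 = 0.8258 V.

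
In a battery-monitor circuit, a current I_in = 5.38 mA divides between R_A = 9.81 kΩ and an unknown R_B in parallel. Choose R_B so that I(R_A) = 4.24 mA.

R_B ≈ 36.5 kΩ

The fraction through R_A equals R_B/(R_A+R_B).
4.24/5.38 = R_B/(R_A + R_B) → R_B = R_A · (0.7881)/(1 − 0.7881) = 9.81 × 3.719 = 36.49 kΩ.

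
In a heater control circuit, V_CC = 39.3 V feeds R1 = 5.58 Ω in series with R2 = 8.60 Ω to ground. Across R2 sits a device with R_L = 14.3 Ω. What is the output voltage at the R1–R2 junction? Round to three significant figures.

First combine the lower leg with the load: R2 ‖ R_L = 5.370 Ω.
Voltage divider with the loaded lower leg: V_out = 39.3 × 5.370/(5.58 + 5.370) = 39.3 × 0.4904 = 19.27 V.
(Unloaded it would be 23.8 V; the load pulls it down.)

V_out ≈ 19.3 V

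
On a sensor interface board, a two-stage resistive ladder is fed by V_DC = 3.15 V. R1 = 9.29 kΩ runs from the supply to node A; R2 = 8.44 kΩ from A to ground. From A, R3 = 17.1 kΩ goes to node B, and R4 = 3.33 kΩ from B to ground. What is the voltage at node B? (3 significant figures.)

The second stage (R3 + R4 = 20.43 kΩ) loads node A in parallel with R2.
R2 ‖ (R3+R4) = 5.973 kΩ.
First divider: V_A = V_DC · 5.973/(9.29 + 5.973) = 1.233 V.
V_B = V_A × 0.1630 = 0.2009 V.

V_B ≈ 0.201 V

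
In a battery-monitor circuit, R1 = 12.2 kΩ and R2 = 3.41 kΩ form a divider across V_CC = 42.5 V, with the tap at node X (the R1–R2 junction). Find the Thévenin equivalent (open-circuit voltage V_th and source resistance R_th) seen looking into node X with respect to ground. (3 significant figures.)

V_th is the unloaded tap voltage: V_CC · R2/(R1+R2) = 42.5 × 0.2184 = 9.284 V.
With V_CC suppressed (replaced by a short), R_th = R1 ‖ R2 = (12.20 × 3.41)/(12.20 + 3.41) = 2.665 kΩ.

V_th ≈ 9.28 V, R_th ≈ 2.67 kΩ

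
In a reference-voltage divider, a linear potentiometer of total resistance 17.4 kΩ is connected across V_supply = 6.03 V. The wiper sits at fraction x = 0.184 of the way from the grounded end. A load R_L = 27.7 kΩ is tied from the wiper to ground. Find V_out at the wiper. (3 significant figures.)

The pot divides into 14.20 kΩ above the wiper and 3.202 kΩ below.
R_L loads the lower segment: effective lower R = 2.870 kΩ.
Loaded-divider output: V_out = 6.03 × 0.1681 = 1.014 V.
(Unloaded: V_out = x·V_supply = 1.11 V.)

V_out ≈ 1.01 V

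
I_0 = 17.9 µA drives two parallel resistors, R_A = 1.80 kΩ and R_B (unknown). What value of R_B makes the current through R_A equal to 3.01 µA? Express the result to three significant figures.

In a two-way split, I_A/I_0 = R_B/(R_A + R_B).
3.01/17.9 = R_B/(R_A + R_B) → R_B = R_A · (0.1682)/(1 − 0.1682) = 1.80 × 0.2021 = 0.3639 kΩ.

R_B ≈ 0.364 kΩ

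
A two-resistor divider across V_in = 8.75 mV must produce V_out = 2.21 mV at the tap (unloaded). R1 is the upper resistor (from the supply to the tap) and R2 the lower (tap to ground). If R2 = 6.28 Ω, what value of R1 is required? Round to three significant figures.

R1 ≈ 18.6 Ω

V_out/V_in = R2/(R1+R2) = 0.2526.
Rearranging, R1 = R2·(1−k)/k = 6.28 × 2.959 = 18.58 Ω.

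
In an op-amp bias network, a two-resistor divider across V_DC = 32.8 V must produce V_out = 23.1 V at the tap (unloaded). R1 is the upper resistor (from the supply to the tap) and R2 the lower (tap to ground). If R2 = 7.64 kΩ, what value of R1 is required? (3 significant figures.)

R1 ≈ 3.21 kΩ

V_out/V_DC = R2/(R1+R2) = 0.7043.
R1 = R2·(1/k − 1) = 7.64 × 0.4199 = 3.208 kΩ.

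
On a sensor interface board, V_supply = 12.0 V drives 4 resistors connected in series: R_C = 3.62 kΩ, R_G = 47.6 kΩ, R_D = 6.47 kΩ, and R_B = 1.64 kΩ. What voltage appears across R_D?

V ≈ 1.31 V

ΣR = 3.62 + 47.6 + 6.47 + 1.64 = 59.33 kΩ.
V = V_supply · R/ΣR = 12.0 × 0.1091 = 1.309 V.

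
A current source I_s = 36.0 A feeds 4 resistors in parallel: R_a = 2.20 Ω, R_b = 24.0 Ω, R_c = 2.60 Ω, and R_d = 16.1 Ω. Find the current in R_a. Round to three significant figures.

Conductances: ΣG = 1/2.20 + 1/24.0 + 1/2.60 + 1/16.1 = 0.9429 (1/Ω).
R_a takes the fraction G_k/ΣG = 0.4545/0.9429 = 0.4821, so I = 36.0 × 0.4821 = 17.35 A.

I ≈ 17.4 A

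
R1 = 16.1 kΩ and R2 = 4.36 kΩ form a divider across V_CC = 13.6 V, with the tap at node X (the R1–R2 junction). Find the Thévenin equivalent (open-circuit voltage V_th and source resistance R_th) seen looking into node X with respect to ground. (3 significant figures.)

With X open, the divider is unloaded: V_th = 13.6 × 4.36/20.46 = 2.898 V.
Looking into X with the source shorted: R_th = R1·R2/(R1+R2) = 16.10 × 4.36/20.46 = 3.431 kΩ.

V_th ≈ 2.90 V, R_th ≈ 3.43 kΩ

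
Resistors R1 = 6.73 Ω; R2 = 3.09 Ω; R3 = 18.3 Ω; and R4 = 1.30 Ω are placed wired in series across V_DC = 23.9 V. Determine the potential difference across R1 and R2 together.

Series total: ΣR = 6.73 + 3.09 + 18.3 + 1.30 = 29.42 Ω.
R_{R1..R2} = 6.73 + 3.09 = 9.820 Ω.
V = V_DC · R/ΣR = 23.9 × 0.3338 = 7.977 V.

V ≈ 7.98 V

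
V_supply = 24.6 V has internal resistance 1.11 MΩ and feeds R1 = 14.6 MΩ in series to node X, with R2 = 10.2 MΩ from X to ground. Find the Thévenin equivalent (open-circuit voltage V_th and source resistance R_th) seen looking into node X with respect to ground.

R1' = 1.11 + 14.6 = 15.71 MΩ (source resistance + R1).
Open-circuit (no load on X): V_th = V_supply · R2/(R1' + R2) = 24.6 × 10.2/(15.71 + 10.2) = 9.684 V.
With V_supply suppressed (replaced by a short), R_th = R1' ‖ R2 = (15.71 × 10.2)/(15.71 + 10.2) = 6.185 MΩ.

V_th ≈ 9.68 V, R_th ≈ 6.18 MΩ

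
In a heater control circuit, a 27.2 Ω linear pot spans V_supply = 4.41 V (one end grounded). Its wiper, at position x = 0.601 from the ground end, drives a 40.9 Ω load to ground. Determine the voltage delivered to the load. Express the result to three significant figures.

V_out ≈ 2.29 V

Lower segment x·R_p = 16.35 Ω; upper segment (1−x)·R_p = 10.85 Ω.
R_L loads the lower segment: effective lower R = 11.68 Ω.
Loaded-divider output: V_out = 4.41 × 0.5183 = 2.286 V.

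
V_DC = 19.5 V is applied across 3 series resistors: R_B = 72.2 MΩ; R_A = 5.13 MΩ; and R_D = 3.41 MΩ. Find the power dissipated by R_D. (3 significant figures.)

ΣR = 80.74 MΩ → I = 19.5/80.74 = 0.2415 µA.
P = I²R = 0.05833 × 3.41 = 0.1989 µW.

P ≈ 0.199 µW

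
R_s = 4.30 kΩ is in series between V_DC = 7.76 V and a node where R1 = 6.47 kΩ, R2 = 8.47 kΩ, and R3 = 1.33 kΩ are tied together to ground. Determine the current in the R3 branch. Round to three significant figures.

I ≈ 1.08 mA

Equivalent of the parallel group: R_p = 0.9761 kΩ.
V_A = 7.76 × 0.9761/5.276 = 1.436 V.
Branch current I = V_A/R3 = 1.436/1.33 = 1.079 mA.
(Check via current divider: I_total = 1.471 mA; share G_k/ΣG = 0.7339 → same result.)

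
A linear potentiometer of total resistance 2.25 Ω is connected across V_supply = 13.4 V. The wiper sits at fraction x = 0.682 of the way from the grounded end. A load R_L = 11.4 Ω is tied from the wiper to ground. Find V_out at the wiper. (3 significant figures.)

V_out ≈ 8.76 V

Lower segment x·R_p = 1.535 Ω; upper segment (1−x)·R_p = 0.7155 Ω.
R_L loads the lower segment: effective lower R = 1.352 Ω.
Then V_out = V_supply · 1.352/(0.7155 + 1.352) = 8.764 V.
(Unloaded: V_out = x·V_supply = 9.14 V.)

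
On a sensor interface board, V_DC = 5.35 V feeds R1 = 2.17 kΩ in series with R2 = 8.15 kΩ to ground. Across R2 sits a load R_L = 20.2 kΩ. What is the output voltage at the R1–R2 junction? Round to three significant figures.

V_out ≈ 3.89 V

First combine the lower leg with the load: R2 ‖ R_L = 5.807 kΩ.
Now apply the divider: V_out = 5.35 × 0.7280 = 3.895 V.
(Unloaded it would be 4.23 V; the load pulls it down.)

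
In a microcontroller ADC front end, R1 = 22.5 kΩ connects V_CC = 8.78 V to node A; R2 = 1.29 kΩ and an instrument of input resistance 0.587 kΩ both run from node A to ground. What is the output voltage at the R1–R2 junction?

The load sits in parallel with R2, giving an effective lower resistance R2' = R2·R_L/(R2+R_L) = 0.4034 kΩ.
Now apply the divider: V_out = 8.78 × 0.01761 = 0.1547 V.
(Unloaded it would be 0.476 V; the load pulls it down.)

V_out ≈ 0.155 V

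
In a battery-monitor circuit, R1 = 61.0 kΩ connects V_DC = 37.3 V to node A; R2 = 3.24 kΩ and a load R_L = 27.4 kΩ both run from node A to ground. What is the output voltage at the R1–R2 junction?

V_out ≈ 1.69 V

R2 ‖ R_L = (3.24 × 27.4)/(3.24 + 27.4) = 2.897 kΩ.
Now apply the divider: V_out = 37.3 × 0.04534 = 1.691 V.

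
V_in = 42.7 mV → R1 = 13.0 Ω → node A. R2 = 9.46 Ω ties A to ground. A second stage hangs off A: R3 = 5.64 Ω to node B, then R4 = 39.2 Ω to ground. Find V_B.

V_B ≈ 14.0 mV

Looking into the second stage from A: R3 + R4 = 44.84 Ω appears in parallel with R2.
Effective lower resistance at A: R2 ‖ 44.84 = 7.812 Ω.
First divider: V_A = V_in · 7.812/(13.0 + 7.812) = 16.03 mV.
Then the unloaded second divider: V_B = V_A × R4/(R3+R4) = 16.03 × 0.8742 = 14.01 mV.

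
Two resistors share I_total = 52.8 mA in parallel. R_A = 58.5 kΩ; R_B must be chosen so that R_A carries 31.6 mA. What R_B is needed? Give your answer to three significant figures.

R_B ≈ 87.2 kΩ

The fraction through R_A equals R_B/(R_A+R_B).
With f = 0.5985, R_B = R_A · f/(1−f) = 58.5 × 1.491 = 87.20 kΩ.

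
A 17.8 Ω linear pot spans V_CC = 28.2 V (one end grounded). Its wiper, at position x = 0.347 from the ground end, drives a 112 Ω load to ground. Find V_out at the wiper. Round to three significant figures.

V_out ≈ 9.45 V

Lower segment x·R_p = 6.177 Ω; upper segment (1−x)·R_p = 11.62 Ω.
R_L loads the lower segment: effective lower R = 5.854 Ω.
V_out = 28.2 × 5.854/(11.62 + 5.854) = 9.445 V.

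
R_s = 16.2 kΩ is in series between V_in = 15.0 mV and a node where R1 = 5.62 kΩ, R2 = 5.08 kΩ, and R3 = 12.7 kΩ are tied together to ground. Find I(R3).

I ≈ 0.141 µA

Combine the parallel branches: R_p = (1/5.62 + 1/5.08 + 1/12.7)⁻¹ = 2.205 kΩ.
V_A = 15.0 × 2.205/18.40 = 1.797 mV.
I(R3) = V_A / R3 = 1.797/12.7 = 0.1415 µA.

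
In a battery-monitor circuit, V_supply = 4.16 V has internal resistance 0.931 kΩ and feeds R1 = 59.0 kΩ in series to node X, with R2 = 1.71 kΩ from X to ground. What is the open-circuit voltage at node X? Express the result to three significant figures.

V_th ≈ 0.115 V

R1' = 0.931 + 59.0 = 59.93 kΩ (source resistance + R1).
Open-circuit (no load on X): V_th = V_supply · R2/(R1' + R2) = 4.16 × 1.71/(59.93 + 1.71) = 0.1154 V.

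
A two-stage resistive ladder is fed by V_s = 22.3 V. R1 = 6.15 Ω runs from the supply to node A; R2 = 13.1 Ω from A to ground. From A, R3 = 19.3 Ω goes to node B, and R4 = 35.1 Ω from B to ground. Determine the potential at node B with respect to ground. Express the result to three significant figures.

V_B ≈ 9.09 V

The second stage (R3 + R4 = 54.40 Ω) loads node A in parallel with R2.
R2 ‖ (R3+R4) = 10.56 Ω.
First divider: V_A = V_s · 10.56/(6.15 + 10.56) = 14.09 V.
Stage 2 is unloaded, so V_B = V_A · R4/(R3+R4) = 14.09 × 35.1/54.40 = 9.092 V.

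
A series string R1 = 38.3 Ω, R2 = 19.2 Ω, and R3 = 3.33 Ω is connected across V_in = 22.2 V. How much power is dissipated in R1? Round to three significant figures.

The common current is I = 22.2/60.83 = 0.3650 A.
P(R1) = I²·R1 = (0.3650)² × 38.3 = 5.101 W.

P ≈ 5.10 W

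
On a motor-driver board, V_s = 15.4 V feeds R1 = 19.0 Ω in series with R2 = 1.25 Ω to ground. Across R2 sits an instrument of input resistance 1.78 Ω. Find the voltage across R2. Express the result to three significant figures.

V_out ≈ 0.573 V

The load sits in parallel with R2, giving an effective lower resistance R2' = R2·R_L/(R2+R_L) = 0.7343 Ω.
Now apply the divider: V_out = 15.4 × 0.03721 = 0.5730 V.
(Unloaded it would be 0.951 V; the load pulls it down.)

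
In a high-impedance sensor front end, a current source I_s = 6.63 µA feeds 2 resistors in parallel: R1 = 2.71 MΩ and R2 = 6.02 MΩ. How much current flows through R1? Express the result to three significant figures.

With just two branches, the current splits inversely with resistance.
So I = 6.63 × 6.02/8.730 = 4.572 µA.

I ≈ 4.57 µA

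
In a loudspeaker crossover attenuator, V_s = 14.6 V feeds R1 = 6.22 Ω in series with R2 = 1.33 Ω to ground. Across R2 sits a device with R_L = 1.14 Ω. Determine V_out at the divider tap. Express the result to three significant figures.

V_out ≈ 1.31 V

R2 ‖ R_L = (1.33 × 1.14)/(1.33 + 1.14) = 0.6138 Ω.
Now apply the divider: V_out = 14.6 × 0.08982 = 1.311 V.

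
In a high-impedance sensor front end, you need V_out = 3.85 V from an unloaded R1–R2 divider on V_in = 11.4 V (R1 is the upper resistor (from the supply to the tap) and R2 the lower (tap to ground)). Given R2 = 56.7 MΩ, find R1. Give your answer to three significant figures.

Required fraction k = V_out/V_in = 0.3377.
So R1 = R2 · (V_in/V_out − 1) = 56.7 × (11.4/3.85 − 1) = 56.7 × 1.961 = 111.2 MΩ.

R1 ≈ 111 MΩ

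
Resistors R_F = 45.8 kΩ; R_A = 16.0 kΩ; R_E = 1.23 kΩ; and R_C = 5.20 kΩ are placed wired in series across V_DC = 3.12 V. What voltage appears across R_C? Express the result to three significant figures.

Total series resistance ΣR = 45.8 + 16.0 + 1.23 + 5.20 = 68.23 kΩ.
Voltage divider: V = V_DC · (5.200 / 68.23) = 3.12 × 0.07621 = 0.2378 V.

V ≈ 0.238 V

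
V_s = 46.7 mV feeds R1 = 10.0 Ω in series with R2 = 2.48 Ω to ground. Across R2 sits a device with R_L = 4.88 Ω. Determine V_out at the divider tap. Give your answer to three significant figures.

V_out ≈ 6.59 mV

The load sits in parallel with R2, giving an effective lower resistance R2' = R2·R_L/(R2+R_L) = 1.644 Ω.
Then V_out = V_s · R2'/(R1 + R2') = 46.7 × 1.644/11.64 = 6.595 mV.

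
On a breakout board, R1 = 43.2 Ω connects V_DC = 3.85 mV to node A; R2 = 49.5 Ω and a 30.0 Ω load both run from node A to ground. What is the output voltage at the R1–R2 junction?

V_out ≈ 1.16 mV

The load sits in parallel with R2, giving an effective lower resistance R2' = R2·R_L/(R2+R_L) = 18.68 Ω.
Now apply the divider: V_out = 3.85 × 0.3019 = 1.162 mV.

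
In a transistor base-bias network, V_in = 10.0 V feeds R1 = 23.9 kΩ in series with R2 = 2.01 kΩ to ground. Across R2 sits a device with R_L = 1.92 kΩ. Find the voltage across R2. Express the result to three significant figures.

First combine the lower leg with the load: R2 ‖ R_L = 0.9820 kΩ.
Now apply the divider: V_out = 10.0 × 0.03947 = 0.3947 V.

V_out ≈ 0.395 V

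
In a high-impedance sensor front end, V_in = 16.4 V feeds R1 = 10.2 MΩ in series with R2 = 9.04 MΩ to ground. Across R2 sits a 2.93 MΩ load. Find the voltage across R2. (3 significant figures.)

V_out ≈ 2.92 V

R2 ‖ R_L = (9.04 × 2.93)/(9.04 + 2.93) = 2.213 MΩ.
Then V_out = V_in · R2'/(R1 + R2') = 16.4 × 2.213/12.41 = 2.924 V.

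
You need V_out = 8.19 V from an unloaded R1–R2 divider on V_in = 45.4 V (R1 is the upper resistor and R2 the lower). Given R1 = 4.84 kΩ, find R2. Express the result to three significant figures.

R2 ≈ 1.07 kΩ

V_out/V_in = R2/(R1+R2) = 0.1804.
So R2 = R1 · V_out/(V_in − V_out) = 4.84 × 8.19/(45.4 − 8.19) = 4.84 × 0.2201 = 1.065 kΩ.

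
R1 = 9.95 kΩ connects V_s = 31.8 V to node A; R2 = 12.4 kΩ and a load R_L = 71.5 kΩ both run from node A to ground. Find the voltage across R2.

R2 ‖ R_L = (12.4 × 71.5)/(12.4 + 71.5) = 10.57 kΩ.
Now apply the divider: V_out = 31.8 × 0.5150 = 16.38 V.

V_out ≈ 16.4 V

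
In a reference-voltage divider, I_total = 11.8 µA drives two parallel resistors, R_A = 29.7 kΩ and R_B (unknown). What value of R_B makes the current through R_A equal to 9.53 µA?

R_B ≈ 125 kΩ

Two-branch current divider: I_A = I_total · R_B/(R_A + R_B).
9.53/11.8 = R_B/(R_A + R_B) → R_B = R_A · (0.8076)/(1 − 0.8076) = 29.7 × 4.198 = 124.7 kΩ.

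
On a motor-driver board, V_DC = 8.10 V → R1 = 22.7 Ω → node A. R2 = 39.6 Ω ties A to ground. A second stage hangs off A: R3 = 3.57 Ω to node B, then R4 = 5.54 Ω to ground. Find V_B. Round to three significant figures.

The second stage (R3 + R4 = 9.110 Ω) loads node A in parallel with R2.
R2 ‖ (R3+R4) = 7.406 Ω.
First divider: V_A = V_DC · 7.406/(22.7 + 7.406) = 1.993 V.
V_B = V_A × 0.6081 = 1.212 V.

V_B ≈ 1.21 V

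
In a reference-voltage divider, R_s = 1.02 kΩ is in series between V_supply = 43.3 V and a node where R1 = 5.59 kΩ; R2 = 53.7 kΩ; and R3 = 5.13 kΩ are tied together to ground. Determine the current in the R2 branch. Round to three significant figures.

I ≈ 0.576 mA

Combine the parallel branches: R_p = (1/5.59 + 1/53.7 + 1/5.13)⁻¹ = 2.548 kΩ.
V_A = 43.3 × 2.548/3.568 = 30.92 V.
Branch current I = V_A/R2 = 30.92/53.7 = 0.5758 mA.
(Equivalently: I_total = 12.14 mA, then current-divider fraction G_k/ΣG = 0.04745.)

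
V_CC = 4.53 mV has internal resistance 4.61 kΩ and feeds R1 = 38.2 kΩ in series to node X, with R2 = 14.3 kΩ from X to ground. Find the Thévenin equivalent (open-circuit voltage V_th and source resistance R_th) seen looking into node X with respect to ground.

R1' = 4.61 + 38.2 = 42.81 kΩ (source resistance + R1).
With X open, the divider is unloaded: V_th = 4.53 × 14.3/57.11 = 1.134 mV.
With V_CC suppressed (replaced by a short), R_th = R1' ‖ R2 = (42.81 × 14.3)/(42.81 + 14.3) = 10.72 kΩ.

V_th ≈ 1.13 mV, R_th ≈ 10.7 kΩ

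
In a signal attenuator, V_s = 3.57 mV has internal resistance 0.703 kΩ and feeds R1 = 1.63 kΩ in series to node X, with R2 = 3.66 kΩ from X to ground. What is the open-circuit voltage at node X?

V_th ≈ 2.18 mV

R1' = 0.703 + 1.63 = 2.333 kΩ (source resistance + R1).
Open-circuit (no load on X): V_th = V_s · R2/(R1' + R2) = 3.57 × 3.66/(2.333 + 3.66) = 2.180 mV.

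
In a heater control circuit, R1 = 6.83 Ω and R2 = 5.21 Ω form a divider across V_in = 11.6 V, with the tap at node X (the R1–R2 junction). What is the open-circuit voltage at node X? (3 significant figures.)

V_th is the unloaded tap voltage: V_in · R2/(R1+R2) = 11.6 × 0.4327 = 5.020 V.

V_th ≈ 5.02 V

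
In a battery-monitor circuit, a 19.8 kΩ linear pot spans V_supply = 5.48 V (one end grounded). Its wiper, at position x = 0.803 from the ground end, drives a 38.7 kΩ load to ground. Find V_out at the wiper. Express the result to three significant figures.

V_out ≈ 4.07 V

Lower segment x·R_p = 15.90 kΩ; upper segment (1−x)·R_p = 3.901 kΩ.
(x·R_p) ‖ R_L = 11.27 kΩ.
Loaded-divider output: V_out = 5.48 × 0.7429 = 4.071 V.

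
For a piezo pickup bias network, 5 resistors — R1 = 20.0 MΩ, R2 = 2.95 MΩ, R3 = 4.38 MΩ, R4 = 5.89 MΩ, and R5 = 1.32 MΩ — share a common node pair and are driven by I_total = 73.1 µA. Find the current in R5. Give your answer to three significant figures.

ΣG = 1/20.0 + 1/2.95 + 1/4.38 + 1/5.89 + 1/1.32 = 1.545.
R5 takes the fraction G_k/ΣG = 0.7576/1.545 = 0.4905, so I = 73.1 × 0.4905 = 35.85 µA.

I ≈ 35.9 µA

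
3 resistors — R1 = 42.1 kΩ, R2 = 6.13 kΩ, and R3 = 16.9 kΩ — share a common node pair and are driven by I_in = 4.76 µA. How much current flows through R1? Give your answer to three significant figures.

I ≈ 0.460 µA

Conductances: ΣG = 1/42.1 + 1/6.13 + 1/16.9 = 0.2461 (1/kΩ).
R1 takes the fraction G_k/ΣG = 0.02375/0.2461 = 0.09653, so I = 4.76 × 0.09653 = 0.4595 µA.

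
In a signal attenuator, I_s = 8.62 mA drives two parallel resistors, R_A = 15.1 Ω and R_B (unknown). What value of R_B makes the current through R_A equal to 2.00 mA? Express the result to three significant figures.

The fraction through R_A equals R_B/(R_A+R_B).
2.00/8.62 = R_B/(R_A + R_B) → R_B = R_A · (0.2320)/(1 − 0.2320) = 15.1 × 0.3021 = 4.562 Ω.

R_B ≈ 4.56 Ω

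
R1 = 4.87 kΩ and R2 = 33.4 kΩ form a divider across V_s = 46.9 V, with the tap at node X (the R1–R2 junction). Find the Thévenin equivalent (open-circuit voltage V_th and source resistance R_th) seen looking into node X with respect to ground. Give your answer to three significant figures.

V_th ≈ 40.9 V, R_th ≈ 4.25 kΩ

Open-circuit (no load on X): V_th = V_s · R2/(R1 + R2) = 46.9 × 33.4/(4.870 + 33.4) = 40.93 V.
Zeroing V_s shorts the top of R1 to ground, so R_th = R1 ‖ R2 = 4.250 kΩ.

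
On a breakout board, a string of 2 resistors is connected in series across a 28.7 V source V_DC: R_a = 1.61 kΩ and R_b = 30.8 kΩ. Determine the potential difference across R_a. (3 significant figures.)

Series total: ΣR = 1.61 + 30.8 = 32.41 kΩ.
By the voltage-divider rule, V = 28.7 × 1.610/32.41 = 1.426 V.

V ≈ 1.43 V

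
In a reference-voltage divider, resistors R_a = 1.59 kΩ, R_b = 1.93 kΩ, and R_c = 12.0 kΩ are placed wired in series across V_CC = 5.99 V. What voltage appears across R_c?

Series total: ΣR = 1.59 + 1.93 + 12.0 = 15.52 kΩ.
By the voltage-divider rule, V = 5.99 × 12.00/15.52 = 4.631 V.

V ≈ 4.63 V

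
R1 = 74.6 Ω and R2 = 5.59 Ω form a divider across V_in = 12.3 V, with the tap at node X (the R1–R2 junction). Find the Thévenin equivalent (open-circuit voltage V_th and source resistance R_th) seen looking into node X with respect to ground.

V_th ≈ 0.857 V, R_th ≈ 5.20 Ω

V_th is the unloaded tap voltage: V_in · R2/(R1+R2) = 12.3 × 0.06971 = 0.8574 V.
With V_in suppressed (replaced by a short), R_th = R1 ‖ R2 = (74.60 × 5.59)/(74.60 + 5.59) = 5.200 Ω.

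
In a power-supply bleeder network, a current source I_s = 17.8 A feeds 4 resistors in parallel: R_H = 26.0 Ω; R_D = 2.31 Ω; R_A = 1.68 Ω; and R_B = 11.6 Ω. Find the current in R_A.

I ≈ 9.19 A

Conductances: ΣG = 1/26.0 + 1/2.31 + 1/1.68 + 1/11.6 = 1.153 (1/Ω).
R_A takes the fraction G_k/ΣG = 0.5952/1.153 = 0.5163, so I = 17.8 × 0.5163 = 9.191 A.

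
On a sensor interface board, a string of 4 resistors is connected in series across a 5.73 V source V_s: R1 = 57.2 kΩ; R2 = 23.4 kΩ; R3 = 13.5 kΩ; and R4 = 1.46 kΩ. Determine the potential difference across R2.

ΣR = 57.2 + 23.4 + 13.5 + 1.46 = 95.56 kΩ.
By the voltage-divider rule, V = 5.73 × 23.40/95.56 = 1.403 V.

V ≈ 1.40 V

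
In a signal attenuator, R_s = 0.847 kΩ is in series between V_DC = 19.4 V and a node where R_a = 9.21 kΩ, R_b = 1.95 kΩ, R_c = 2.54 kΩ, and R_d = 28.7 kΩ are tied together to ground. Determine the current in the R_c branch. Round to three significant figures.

I ≈ 4.04 mA

Combine the parallel branches: R_p = (1/9.21 + 1/1.95 + 1/2.54 + 1/28.7)⁻¹ = 0.9524 kΩ.
V_A = 19.4 × 0.9524/1.799 = 10.27 V.
I(R_c) = V_A / R_c = 10.27/2.54 = 4.043 mA.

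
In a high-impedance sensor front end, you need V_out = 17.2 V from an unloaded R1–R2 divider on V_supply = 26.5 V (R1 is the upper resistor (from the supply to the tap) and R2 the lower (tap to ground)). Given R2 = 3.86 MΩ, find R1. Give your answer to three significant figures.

Required fraction k = V_out/V_supply = 0.6491.
R1 = R2·(1/k − 1) = 3.86 × 0.5407 = 2.087 MΩ.

R1 ≈ 2.09 MΩ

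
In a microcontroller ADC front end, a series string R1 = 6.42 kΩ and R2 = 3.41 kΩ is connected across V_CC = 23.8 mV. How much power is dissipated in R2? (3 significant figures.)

P ≈ 20.0 nW

ΣR = 9.830 kΩ → I = 23.8/9.830 = 2.421 µA.
P = I²R = 5.862 × 3.41 = 19.99 nW.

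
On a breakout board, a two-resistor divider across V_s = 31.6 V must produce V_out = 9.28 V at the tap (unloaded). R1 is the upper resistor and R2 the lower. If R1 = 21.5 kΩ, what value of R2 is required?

R2 ≈ 8.94 kΩ

V_out/V_s = R2/(R1+R2) = 0.2937.
Rearranging, R2 = R1·k/(1−k) = 21.5 × 0.4158 = 8.939 kΩ.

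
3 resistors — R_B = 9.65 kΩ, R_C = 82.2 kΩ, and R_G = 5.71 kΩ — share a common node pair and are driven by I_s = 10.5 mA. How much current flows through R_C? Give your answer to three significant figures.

ΣG = 1/9.65 + 1/82.2 + 1/5.71 = 0.2909.
Current divider: I(R_C) = I_s · G_k/ΣG = 10.5 × (0.01217/0.2909) = 10.5 × 0.04182 = 0.4391 mA.

I ≈ 0.439 mA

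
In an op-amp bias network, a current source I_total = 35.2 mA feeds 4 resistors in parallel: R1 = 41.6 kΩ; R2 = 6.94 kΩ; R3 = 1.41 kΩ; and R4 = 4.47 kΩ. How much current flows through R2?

Total conductance ΣG = 1/41.6 + 1/6.94 + 1/1.41 + 1/4.47 = 1.101 (units of 1/kΩ).
By the current-divider rule, I = I_total · G_k/ΣG = 35.2 × 0.1309 = 4.606 mA.

I ≈ 4.61 mA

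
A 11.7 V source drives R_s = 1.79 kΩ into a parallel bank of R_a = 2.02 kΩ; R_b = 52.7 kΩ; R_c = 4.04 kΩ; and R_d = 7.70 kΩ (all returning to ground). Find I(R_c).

Combine the parallel branches: R_p = (1/2.02 + 1/52.7 + 1/4.04 + 1/7.70)⁻¹ = 1.122 kΩ.
V_A = 11.7 × 1.122/2.912 = 4.508 V.
Branch current I = V_A/R_c = 4.508/4.04 = 1.116 mA.

I ≈ 1.12 mA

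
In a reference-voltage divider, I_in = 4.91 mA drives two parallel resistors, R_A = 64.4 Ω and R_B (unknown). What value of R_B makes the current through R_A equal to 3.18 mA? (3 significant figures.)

In a two-way split, I_A/I_in = R_B/(R_A + R_B).
3.18/4.91 = R_B/(R_A + R_B) → R_B = R_A · (0.6477)/(1 − 0.6477) = 64.4 × 1.838 = 118.4 Ω.

R_B ≈ 118 Ω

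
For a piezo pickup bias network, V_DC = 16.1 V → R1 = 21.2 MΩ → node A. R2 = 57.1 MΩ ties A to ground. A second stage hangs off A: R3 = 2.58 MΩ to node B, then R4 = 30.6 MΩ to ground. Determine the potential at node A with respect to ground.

V_A ≈ 8.01 V

The second stage (R3 + R4 = 33.18 MΩ) loads node A in parallel with R2.
R2 ‖ (R3+R4) = 20.99 MΩ.
V_A = 16.1 × 20.99/(21.2 + 20.99) = 8.009 V.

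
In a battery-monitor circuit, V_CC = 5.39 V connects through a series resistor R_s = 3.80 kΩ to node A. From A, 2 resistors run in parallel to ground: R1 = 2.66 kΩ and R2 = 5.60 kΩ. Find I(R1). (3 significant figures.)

Parallel bank: R_p = 1/(1/2.66 + 1/5.60) = 1.803 kΩ.
V_A by voltage divider: V_A = 5.39 × 1.803/(3.80 + 1.803) = 1.735 V.
Branch current I = V_A/R1 = 1.735/2.66 = 0.6521 mA.
(Equivalently: I_total = 0.9619 mA, then current-divider fraction G_k/ΣG = 0.6780.)

I ≈ 0.652 mA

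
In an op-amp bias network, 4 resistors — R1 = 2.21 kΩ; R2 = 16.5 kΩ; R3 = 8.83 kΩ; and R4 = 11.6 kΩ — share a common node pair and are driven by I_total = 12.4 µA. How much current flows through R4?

I ≈ 1.50 µA

Conductances: ΣG = 1/2.21 + 1/16.5 + 1/8.83 + 1/11.6 = 0.7126 (1/kΩ).
R4 takes the fraction G_k/ΣG = 0.08621/0.7126 = 0.1210, so I = 12.4 × 0.1210 = 1.500 µA.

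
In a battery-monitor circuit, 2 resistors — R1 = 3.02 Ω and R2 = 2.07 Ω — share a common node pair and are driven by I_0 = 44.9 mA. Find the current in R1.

I ≈ 18.3 mA

Two-branch current divider: I_k = I_0 · R_other/(R_1 + R_2).
I(R1) = 44.9 × 2.07/(3.02 + 2.07) = 44.9 × 0.4067 = 18.26 mA.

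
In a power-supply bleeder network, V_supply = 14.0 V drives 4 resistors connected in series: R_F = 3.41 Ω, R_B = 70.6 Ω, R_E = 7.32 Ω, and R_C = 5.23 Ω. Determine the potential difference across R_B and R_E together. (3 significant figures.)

V ≈ 12.6 V

Total series resistance ΣR = 3.41 + 70.6 + 7.32 + 5.23 = 86.56 Ω.
R_{R_B..R_E} = 70.6 + 7.32 = 77.92 Ω.
V = V_supply · R/ΣR = 14.0 × 0.9002 = 12.60 V.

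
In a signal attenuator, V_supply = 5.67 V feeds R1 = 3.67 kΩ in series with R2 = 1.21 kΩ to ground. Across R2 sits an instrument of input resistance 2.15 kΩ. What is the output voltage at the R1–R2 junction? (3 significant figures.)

The load sits in parallel with R2, giving an effective lower resistance R2' = R2·R_L/(R2+R_L) = 0.7743 kΩ.
Voltage divider with the loaded lower leg: V_out = 5.67 × 0.7743/(3.67 + 0.7743) = 5.67 × 0.1742 = 0.9878 V.

V_out ≈ 0.988 V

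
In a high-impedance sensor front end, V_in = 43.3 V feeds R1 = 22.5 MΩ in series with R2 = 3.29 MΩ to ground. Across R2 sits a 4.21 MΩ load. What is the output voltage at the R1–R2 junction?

V_out ≈ 3.28 V

First combine the lower leg with the load: R2 ‖ R_L = 1.847 MΩ.
Then V_out = V_in · R2'/(R1 + R2') = 43.3 × 1.847/24.35 = 3.284 V.
(Unloaded it would be 5.52 V; the load pulls it down.)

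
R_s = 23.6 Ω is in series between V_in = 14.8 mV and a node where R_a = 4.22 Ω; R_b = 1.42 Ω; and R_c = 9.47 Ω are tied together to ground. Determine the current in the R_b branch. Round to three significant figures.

I ≈ 0.405 mA

Combine the parallel branches: R_p = (1/4.22 + 1/1.42 + 1/9.47)⁻¹ = 0.9553 Ω.
V_A = 14.8 × 0.9553/24.56 = 0.5758 mV.
I(R_b) = V_A / R_b = 0.5758/1.42 = 0.4055 mA.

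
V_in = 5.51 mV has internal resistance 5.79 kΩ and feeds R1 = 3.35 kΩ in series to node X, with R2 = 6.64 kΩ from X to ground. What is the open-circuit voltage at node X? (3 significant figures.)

V_th ≈ 2.32 mV

R1' = 5.79 + 3.35 = 9.140 kΩ (source resistance + R1).
With X open, the divider is unloaded: V_th = 5.51 × 6.64/15.78 = 2.319 mV.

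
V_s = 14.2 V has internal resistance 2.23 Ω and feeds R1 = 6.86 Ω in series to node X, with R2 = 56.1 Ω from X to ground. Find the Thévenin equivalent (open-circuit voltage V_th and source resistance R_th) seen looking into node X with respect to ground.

R1' = 2.23 + 6.86 = 9.090 Ω (source resistance + R1).
Open-circuit (no load on X): V_th = V_s · R2/(R1' + R2) = 14.2 × 56.1/(9.090 + 56.1) = 12.22 V.
With V_s suppressed (replaced by a short), R_th = R1' ‖ R2 = (9.090 × 56.1)/(9.090 + 56.1) = 7.823 Ω.

V_th ≈ 12.2 V, R_th ≈ 7.82 Ω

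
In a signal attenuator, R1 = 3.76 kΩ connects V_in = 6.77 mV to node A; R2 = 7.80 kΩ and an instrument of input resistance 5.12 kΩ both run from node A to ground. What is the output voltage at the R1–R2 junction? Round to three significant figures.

V_out ≈ 3.05 mV

R2 ‖ R_L = (7.80 × 5.12)/(7.80 + 5.12) = 3.091 kΩ.
Voltage divider with the loaded lower leg: V_out = 6.77 × 3.091/(3.76 + 3.091) = 6.77 × 0.4512 = 3.054 mV.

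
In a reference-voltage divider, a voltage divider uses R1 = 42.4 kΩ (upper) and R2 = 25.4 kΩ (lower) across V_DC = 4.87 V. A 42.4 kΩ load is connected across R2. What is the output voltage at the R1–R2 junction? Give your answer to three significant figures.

V_out ≈ 1.33 V

First combine the lower leg with the load: R2 ‖ R_L = 15.88 kΩ.
Voltage divider with the loaded lower leg: V_out = 4.87 × 15.88/(42.4 + 15.88) = 4.87 × 0.2725 = 1.327 V.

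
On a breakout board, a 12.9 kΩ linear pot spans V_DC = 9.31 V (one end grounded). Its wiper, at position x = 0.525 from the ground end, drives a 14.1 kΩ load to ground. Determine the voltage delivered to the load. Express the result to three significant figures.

V_out ≈ 3.98 V

Split the track: R_lower = x·R_p = 6.773 kΩ, R_upper = (1−x)·R_p = 6.127 kΩ.
R_L loads the lower segment: effective lower R = 4.575 kΩ.
V_out = 9.31 × 4.575/(6.127 + 4.575) = 3.980 V.
(Unloaded: V_out = x·V_DC = 4.89 V.)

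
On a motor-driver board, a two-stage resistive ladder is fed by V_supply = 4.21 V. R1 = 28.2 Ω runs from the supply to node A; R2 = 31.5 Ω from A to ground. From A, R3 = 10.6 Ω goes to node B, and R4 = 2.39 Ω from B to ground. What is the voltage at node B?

V_B ≈ 0.190 V

Node A sees R2 in parallel with the series input of stage 2, R3 + R4 = 12.99 Ω.
R2 ‖ (R3+R4) = 9.197 Ω.
First divider: V_A = V_supply · 9.197/(28.2 + 9.197) = 1.035 V.
Then the unloaded second divider: V_B = V_A × R4/(R3+R4) = 1.035 × 0.1840 = 0.1905 V.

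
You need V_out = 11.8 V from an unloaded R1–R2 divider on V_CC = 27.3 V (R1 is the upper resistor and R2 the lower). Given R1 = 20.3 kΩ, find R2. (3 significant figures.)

R2 ≈ 15.5 kΩ

Required fraction k = V_out/V_CC = 0.4322.
R2 = R1 · 0.4322/(1 − 0.4322) = 15.45 kΩ.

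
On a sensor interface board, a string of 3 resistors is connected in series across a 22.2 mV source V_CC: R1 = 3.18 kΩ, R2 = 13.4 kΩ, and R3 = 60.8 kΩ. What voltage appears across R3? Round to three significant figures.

ΣR = 3.18 + 13.4 + 60.8 = 77.38 kΩ.
Voltage divider: V = V_CC · (60.80 / 77.38) = 22.2 × 0.7857 = 17.44 mV.

V ≈ 17.4 mV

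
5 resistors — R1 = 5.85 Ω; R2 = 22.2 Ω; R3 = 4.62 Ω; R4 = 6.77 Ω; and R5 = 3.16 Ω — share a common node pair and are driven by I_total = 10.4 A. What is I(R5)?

I ≈ 3.67 A

Total conductance ΣG = 1/5.85 + 1/22.2 + 1/4.62 + 1/6.77 + 1/3.16 = 0.8966 (units of 1/Ω).
Current divider: I(R5) = I_total · G_k/ΣG = 10.4 × (0.3165/0.8966) = 10.4 × 0.3530 = 3.671 A.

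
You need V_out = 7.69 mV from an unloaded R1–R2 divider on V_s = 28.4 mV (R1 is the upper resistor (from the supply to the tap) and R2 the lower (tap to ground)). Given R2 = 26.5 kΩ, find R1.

The divider ratio is R2/(R1+R2) = 7.69/28.4 = 0.2708.
Rearranging, R1 = R2·(1−k)/k = 26.5 × 2.693 = 71.37 kΩ.

R1 ≈ 71.4 kΩ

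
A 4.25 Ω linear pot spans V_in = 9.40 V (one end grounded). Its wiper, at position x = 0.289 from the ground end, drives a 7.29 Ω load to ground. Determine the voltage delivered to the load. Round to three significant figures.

The pot divides into 3.022 Ω above the wiper and 1.228 Ω below.
(x·R_p) ‖ R_L = 1.051 Ω.
V_out = 9.40 × 1.051/(3.022 + 1.051) = 2.426 V.

V_out ≈ 2.43 V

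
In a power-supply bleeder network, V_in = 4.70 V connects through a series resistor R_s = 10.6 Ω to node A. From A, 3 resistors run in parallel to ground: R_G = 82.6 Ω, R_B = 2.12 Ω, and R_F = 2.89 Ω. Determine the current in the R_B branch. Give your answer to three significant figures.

I ≈ 0.226 A

Combine the parallel branches: R_p = (1/82.6 + 1/2.12 + 1/2.89)⁻¹ = 1.205 Ω.
Node voltage V_A = V_in · R_p/(R_s + R_p) = 4.70 × 0.1021 = 0.4798 V.
Branch current I = V_A/R_B = 0.4798/2.12 = 0.2263 A.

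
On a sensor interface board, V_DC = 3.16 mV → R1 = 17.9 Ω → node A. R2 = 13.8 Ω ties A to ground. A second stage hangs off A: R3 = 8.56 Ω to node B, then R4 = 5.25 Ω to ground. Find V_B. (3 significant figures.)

Looking into the second stage from A: R3 + R4 = 13.81 Ω appears in parallel with R2.
Effective lower resistance at A: R2 ‖ 13.81 = 6.902 Ω.
So V_A = 3.16 × 0.2783 = 0.8794 mV.
V_B = V_A × 0.3802 = 0.3343 mV.

V_B ≈ 0.334 mV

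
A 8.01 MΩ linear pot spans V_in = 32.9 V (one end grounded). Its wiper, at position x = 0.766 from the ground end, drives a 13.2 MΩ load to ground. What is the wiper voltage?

V_out ≈ 22.7 V

Split the track: R_lower = x·R_p = 6.136 MΩ, R_upper = (1−x)·R_p = 1.874 MΩ.
(x·R_p) ‖ R_L = 4.189 MΩ.
Loaded-divider output: V_out = 32.9 × 0.6909 = 22.73 V.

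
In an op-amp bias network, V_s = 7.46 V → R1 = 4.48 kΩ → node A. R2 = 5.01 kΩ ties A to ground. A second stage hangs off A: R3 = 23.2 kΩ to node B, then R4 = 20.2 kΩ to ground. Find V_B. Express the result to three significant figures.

Node A sees R2 in parallel with the series input of stage 2, R3 + R4 = 43.40 kΩ.
Effective lower resistance at A: R2 ‖ 43.40 = 4.492 kΩ.
So V_A = 7.46 × 0.5006 = 3.735 V.
Stage 2 is unloaded, so V_B = V_A · R4/(R3+R4) = 3.735 × 20.2/43.40 = 1.738 V.

V_B ≈ 1.74 V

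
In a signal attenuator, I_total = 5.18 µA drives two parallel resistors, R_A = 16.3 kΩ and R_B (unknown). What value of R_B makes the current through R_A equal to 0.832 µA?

R_B ≈ 3.12 kΩ

The fraction through R_A equals R_B/(R_A+R_B).
With f = 0.1606, R_B = R_A · f/(1−f) = 16.3 × 0.1914 = 3.119 kΩ.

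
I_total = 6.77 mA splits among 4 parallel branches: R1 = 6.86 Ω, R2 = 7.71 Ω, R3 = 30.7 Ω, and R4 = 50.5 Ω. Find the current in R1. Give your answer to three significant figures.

I ≈ 3.01 mA

ΣG = 1/6.86 + 1/7.71 + 1/30.7 + 1/50.5 = 0.3278.
R1 takes the fraction G_k/ΣG = 0.1458/0.3278 = 0.4446, so I = 6.77 × 0.4446 = 3.010 mA.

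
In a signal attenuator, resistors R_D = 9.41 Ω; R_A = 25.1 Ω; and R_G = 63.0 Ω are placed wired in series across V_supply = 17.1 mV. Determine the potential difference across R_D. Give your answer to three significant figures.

ΣR = 9.41 + 25.1 + 63.0 = 97.51 Ω.
Voltage divider: V = V_supply · (9.410 / 97.51) = 17.1 × 0.09650 = 1.650 mV.

V ≈ 1.65 mV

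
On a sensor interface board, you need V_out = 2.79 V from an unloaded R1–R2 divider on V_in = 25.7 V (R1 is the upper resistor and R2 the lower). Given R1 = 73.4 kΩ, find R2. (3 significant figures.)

V_out/V_in = R2/(R1+R2) = 0.1086.
So R2 = R1 · V_out/(V_in − V_out) = 73.4 × 2.79/(25.7 − 2.79) = 73.4 × 0.1218 = 8.939 kΩ.

R2 ≈ 8.94 kΩ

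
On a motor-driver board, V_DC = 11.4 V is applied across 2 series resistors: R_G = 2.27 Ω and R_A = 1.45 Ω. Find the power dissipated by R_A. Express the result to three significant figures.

P ≈ 13.6 W

The common current is I = 11.4/3.720 = 3.065 A.
P = I²R = 9.391 × 1.45 = 13.62 W.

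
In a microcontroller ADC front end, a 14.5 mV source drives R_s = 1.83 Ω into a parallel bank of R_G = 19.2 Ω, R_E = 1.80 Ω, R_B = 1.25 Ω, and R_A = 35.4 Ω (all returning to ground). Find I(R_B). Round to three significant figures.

I ≈ 3.20 mA

Equivalent of the parallel group: R_p = 0.6964 Ω.
V_A = 14.5 × 0.6964/2.526 = 3.997 mV.
Branch current I = V_A/R_B = 3.997/1.25 = 3.198 mA.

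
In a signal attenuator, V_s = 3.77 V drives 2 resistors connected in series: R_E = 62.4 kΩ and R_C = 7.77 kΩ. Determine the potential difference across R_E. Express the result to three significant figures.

V ≈ 3.35 V

ΣR = 62.4 + 7.77 = 70.17 kΩ.
By the voltage-divider rule, V = 3.77 × 62.40/70.17 = 3.353 V.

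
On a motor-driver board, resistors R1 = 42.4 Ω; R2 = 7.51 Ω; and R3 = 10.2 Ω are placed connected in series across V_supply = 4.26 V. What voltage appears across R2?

Total series resistance ΣR = 42.4 + 7.51 + 10.2 = 60.11 Ω.
Voltage divider: V = V_supply · (7.510 / 60.11) = 4.26 × 0.1249 = 0.5322 V.

V ≈ 0.532 V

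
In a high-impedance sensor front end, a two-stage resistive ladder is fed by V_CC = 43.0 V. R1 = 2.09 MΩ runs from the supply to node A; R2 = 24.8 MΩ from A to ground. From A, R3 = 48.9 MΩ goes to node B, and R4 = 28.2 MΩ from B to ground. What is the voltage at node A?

Node A sees R2 in parallel with the series input of stage 2, R3 + R4 = 77.10 MΩ.
R2 ‖ (R3+R4) = 18.76 MΩ.
So V_A = 43.0 × 0.8998 = 38.69 V.

V_A ≈ 38.7 V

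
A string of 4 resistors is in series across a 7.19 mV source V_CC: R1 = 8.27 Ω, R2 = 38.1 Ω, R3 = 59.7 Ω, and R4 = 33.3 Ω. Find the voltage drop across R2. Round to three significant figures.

Series total: ΣR = 8.27 + 38.1 + 59.7 + 33.3 = 139.4 Ω.
Voltage divider: V = V_CC · (38.10 / 139.4) = 7.19 × 0.2734 = 1.966 mV.

V ≈ 1.97 mV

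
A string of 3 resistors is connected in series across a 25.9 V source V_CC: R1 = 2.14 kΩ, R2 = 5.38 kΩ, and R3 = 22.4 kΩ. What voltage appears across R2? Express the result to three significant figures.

Series total: ΣR = 2.14 + 5.38 + 22.4 = 29.92 kΩ.
By the voltage-divider rule, V = 25.9 × 5.380/29.92 = 4.657 V.

V ≈ 4.66 V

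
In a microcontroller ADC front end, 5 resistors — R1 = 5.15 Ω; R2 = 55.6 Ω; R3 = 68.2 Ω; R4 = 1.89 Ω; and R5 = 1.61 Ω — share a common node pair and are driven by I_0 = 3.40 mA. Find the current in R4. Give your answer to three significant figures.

Total conductance ΣG = 1/5.15 + 1/55.6 + 1/68.2 + 1/1.89 + 1/1.61 = 1.377 (units of 1/Ω).
By the current-divider rule, I = I_0 · G_k/ΣG = 3.40 × 0.3842 = 1.306 mA.

I ≈ 1.31 mA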